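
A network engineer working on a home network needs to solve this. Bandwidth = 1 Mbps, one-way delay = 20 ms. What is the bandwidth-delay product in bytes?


Given: bandwidth = 1 Mbps, delay = 20 ms
BDP in bits = 1 * 10^6 * 20 / 1000
BDP in bits = 20000
BDP in bytes = 20000 / 8 = 2500

2500


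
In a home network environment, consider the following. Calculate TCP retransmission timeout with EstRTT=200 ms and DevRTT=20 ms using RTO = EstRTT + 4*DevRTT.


Given: EstRTT = 200 ms, DevRTT = 20 ms
Timeout = EstRTT + 4 * DevRTT
4 * DevRTT = 4 * 20 = 80
Timeout = 200 + 80 = 280 ms

280


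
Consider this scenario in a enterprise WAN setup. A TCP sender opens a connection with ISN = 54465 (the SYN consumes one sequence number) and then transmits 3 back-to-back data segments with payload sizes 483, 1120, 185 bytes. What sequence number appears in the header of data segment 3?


The SYN occupies sequence number ISN = 54465, so the first data byte is ISN + 1 = 54466.
SEQ of data segment i = (ISN + 1) + sum of payload sizes of segments 1..i-1.
Segment 1: SEQ = 54466, payload = 483 bytes
Segment 2: SEQ = 54949, payload = 1120 bytes
Segment 3: SEQ = 56069, payload = 185 bytes
SEQ of segment 3 = 54466 + 483 + 1120 = 56069

56069


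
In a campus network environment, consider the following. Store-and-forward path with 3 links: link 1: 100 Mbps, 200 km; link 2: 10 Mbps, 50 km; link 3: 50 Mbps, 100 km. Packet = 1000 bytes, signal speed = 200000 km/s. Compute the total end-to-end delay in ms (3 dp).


Packet = 1000 bytes = 8000 bits. Store-and-forward: sum (t_trans + t_prop) per link.
Link 1: t_trans = 8000/(100*10^6) s = 0.0800 ms; t_prop = 200/200000 s = 1.0000 ms; subtotal = 1.0800 ms
Link 2: t_trans = 8000/(10*10^6) s = 0.8000 ms; t_prop = 50/200000 s = 0.2500 ms; subtotal = 1.0500 ms
Link 3: t_trans = 8000/(50*10^6) s = 0.1600 ms; t_prop = 100/200000 s = 0.5000 ms; subtotal = 0.6600 ms
End-to-end = 1.0800 + 1.0500 + 0.6600 = 2.7900 ms -> 2.790 ms (3 dp)

2.790


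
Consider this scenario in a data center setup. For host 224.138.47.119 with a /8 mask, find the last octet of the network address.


Given: IP = 224.138.47.119, prefix = /8
Subnet mask = 255.0.0.0
Last octet of IP: 119
Last octet of mask: 0
Network last octet = 119 AND 0 = 0

0


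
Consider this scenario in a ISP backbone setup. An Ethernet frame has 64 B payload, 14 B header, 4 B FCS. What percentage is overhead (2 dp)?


Given: payload = 64 B, header = 14 B, trailer = 4 B
Overhead bytes = header + trailer = 14 + 4 = 18
Total frame = payload + overhead = 64 + 18 = 82
Overhead % = 18 / 82 * 100 = 21.9512% -> 21.95% (2 dp)

21.95


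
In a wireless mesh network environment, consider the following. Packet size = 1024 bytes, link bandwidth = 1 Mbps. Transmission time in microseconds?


Given: packet = 1024 bytes, bandwidth = 1 Mbps
Packet in bits = 1024 * 8 = 8192 bits
Bandwidth = 1 * 10^6 = 1000000 bps
Time = 8192 / 1000000 seconds
Time in us = 8192 * 10^6 / 1000000 = 8192

8192


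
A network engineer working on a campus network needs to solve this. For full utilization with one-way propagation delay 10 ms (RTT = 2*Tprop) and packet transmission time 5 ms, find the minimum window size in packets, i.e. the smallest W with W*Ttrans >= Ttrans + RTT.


Given: Ttrans = 5 ms, RTT = 20 ms (= 2 * Tprop, Tprop = 10 ms)
Time until first ACK returns = Ttrans + RTT = 5 + 20 = 25 ms
Need W * Ttrans >= Ttrans + RTT  ->  W >= (Ttrans + RTT) / Ttrans
(Ttrans + RTT) / Ttrans = 25 / 5 = 5
W_min = ceil(5) = 5

5


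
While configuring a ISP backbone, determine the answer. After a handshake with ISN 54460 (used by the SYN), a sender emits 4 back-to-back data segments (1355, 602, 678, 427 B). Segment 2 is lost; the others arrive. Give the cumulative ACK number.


SYN uses sequence number 54460; first data byte = ISN + 1 = 54461.
Segment 1: SEQ = 54461, len = 1355 B, covers [54461, 55815]
Segment 2: SEQ = 55816, len = 602 B, covers [55816, 56417] [LOST]
Segment 3: SEQ = 56418, len = 678 B, covers [56418, 57095]
Segment 4: SEQ = 57096, len = 427 B, covers [57096, 57522]
In-order data received: bytes [54461, 55815] (segments 1..1).
Segment 2 missing -> gap begins at byte 55816; later segments buffered out of order.
Cumulative ACK = next expected in-order byte = 54461 + 1355 = 55816

55816


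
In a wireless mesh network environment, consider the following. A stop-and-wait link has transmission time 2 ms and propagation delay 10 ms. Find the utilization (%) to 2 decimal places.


Given: Ttrans = 2 ms, Tprop = 10 ms
RTT = 2 * Tprop = 2 * 10 = 20 ms
U = Ttrans / (Ttrans + RTT)
U = 2 / (2 + 20)
U = 2 / 22 = 0.090909
U% = 9.09%

9.09


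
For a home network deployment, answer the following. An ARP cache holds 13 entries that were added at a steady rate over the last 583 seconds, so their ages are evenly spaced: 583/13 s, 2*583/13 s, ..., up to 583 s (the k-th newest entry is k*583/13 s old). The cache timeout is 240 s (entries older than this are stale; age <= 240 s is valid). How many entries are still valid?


Ages are k * 583/13 s for k = 1..13 (spacing = 44.8462 s).
Entry k is valid iff k * 583/13 <= 240 iff k <= 13 * 240 / 583 = 5.3516
n_valid = floor(5.3516) = 5
(n_stale = 13 - 5 = 8)

5


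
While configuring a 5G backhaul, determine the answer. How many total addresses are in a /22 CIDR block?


Given: CIDR prefix /22
Host bits = 32 - 22 = 10
Total addresses = 2^10 = 1024

1024


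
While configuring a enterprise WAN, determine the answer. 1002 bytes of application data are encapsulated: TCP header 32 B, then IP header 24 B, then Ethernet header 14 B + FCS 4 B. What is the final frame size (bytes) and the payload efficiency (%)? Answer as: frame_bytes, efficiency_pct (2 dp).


TCP segment = 1002 + 32 = 1034 B
IP packet = 1034 + 24 = 1058 B
Ethernet frame = 1058 + 14 + 4 = 1076 B
Efficiency = app / frame = 1002 / 1076 = 0.931227 = 93.1227% -> 93.12% (2 dp)

1076, 93.12


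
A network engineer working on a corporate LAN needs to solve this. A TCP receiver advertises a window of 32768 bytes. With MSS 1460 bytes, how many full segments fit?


Given: RWND = 32768 bytes, MSS = 1460 bytes
Full segments = floor(RWND / MSS)
Full segments = floor(32768 / 1460)
Full segments = floor(22.4438) = 22

22


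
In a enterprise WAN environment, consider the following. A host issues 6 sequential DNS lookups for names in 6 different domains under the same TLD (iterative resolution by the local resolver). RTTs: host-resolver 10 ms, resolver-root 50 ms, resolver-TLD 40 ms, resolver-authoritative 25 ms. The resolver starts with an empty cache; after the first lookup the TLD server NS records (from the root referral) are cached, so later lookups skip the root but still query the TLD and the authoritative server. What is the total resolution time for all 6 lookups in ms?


Lookup 1 (cold cache): local + root + TLD + auth = 10 + 50 + 40 + 25 = 125 ms
Lookups 2..6 (TLD NS cached -> skip root; new domain -> still ask TLD and auth): local + TLD + auth = 10 + 40 + 25 = 75 ms each
Remaining 5 lookups: 5 * 75 = 375 ms
Total = 125 + 375 = 500 ms

500


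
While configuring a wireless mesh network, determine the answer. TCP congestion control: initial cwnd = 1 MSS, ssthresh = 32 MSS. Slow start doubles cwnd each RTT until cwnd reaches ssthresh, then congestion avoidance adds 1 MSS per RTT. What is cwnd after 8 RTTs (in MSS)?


RTT 0: cwnd = 1 MSS (initial)
RTT 1: cwnd = 2 MSS (slow start, doubled)
RTT 2: cwnd = 4 MSS (slow start, doubled)
RTT 3: cwnd = 8 MSS (slow start, doubled)
RTT 4: cwnd = 16 MSS (slow start, doubled)
RTT 5: cwnd = 32 MSS (slow start, doubled)
RTT 6: cwnd = 33 MSS (congestion avoidance, +1)
RTT 7: cwnd = 34 MSS (congestion avoidance, +1)
RTT 8: cwnd = 35 MSS (congestion avoidance, +1)

35


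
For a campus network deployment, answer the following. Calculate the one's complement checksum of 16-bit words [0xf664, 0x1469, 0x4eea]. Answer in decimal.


Given words: [0xf664, 0x1469, 0x4eea]
Step 1: Sum all words
Raw sum = 63076 + 5225 + 20202 = 88503
Step 2: Fold carry: (22967 + 1) = 22968
One's complement = ~22968 & 0xFFFF = 42567

42567


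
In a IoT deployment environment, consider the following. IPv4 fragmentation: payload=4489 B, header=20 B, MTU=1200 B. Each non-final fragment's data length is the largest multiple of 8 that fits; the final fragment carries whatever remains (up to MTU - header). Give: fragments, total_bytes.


Max data per non-final fragment = floor((MTU - header)/8)*8 = floor((1200 - 20)/8)*8 = floor(1180/8)*8 = 1176 B
Final fragment needs no 8-byte alignment: it can carry up to MTU - header = 1180 B
Non-final fragments needed = ceil((payload - 1180) / 1176) = ceil(3309/1176) = ceil(2.8138) = 3
Number of fragments = 3 + 1 = 4
Fragment sizes (data): 3 * 1176 B + 961 B (last, 961 <= 1180 OK)
Total bytes sent = payload + n_frags * header = 4489 + 4*20 = 4489 + 80 = 4569 B

4, 4569


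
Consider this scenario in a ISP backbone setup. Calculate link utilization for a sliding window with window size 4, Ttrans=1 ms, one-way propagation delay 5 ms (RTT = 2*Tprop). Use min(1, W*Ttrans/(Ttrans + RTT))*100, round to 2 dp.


Given: W = 4, Ttrans = 1 ms, RTT = 10 ms (= 2 * Tprop, Tprop = 5 ms)
Cycle time = Ttrans + RTT = 1 + 10 = 11 ms (first packet sent until its ACK returns)
W * Ttrans = 4 * 1 = 4 ms of sending per cycle
W * Ttrans / (Ttrans + RTT) = 4 / 11 = 0.363636
U = min(1, 0.363636) = 0.363636
U% = 36.36%

36.36


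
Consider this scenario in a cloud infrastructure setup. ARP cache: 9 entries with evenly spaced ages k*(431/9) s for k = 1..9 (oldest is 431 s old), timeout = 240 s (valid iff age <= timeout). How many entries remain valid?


Ages are k * 431/9 s for k = 1..9 (spacing = 47.8889 s).
Entry k is valid iff k * 431/9 <= 240 iff k <= 9 * 240 / 431 = 5.0116
n_valid = floor(5.0116) = 5
(n_stale = 9 - 5 = 4)

5


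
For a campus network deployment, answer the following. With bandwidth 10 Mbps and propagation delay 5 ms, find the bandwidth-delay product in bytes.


Given: bandwidth = 10 Mbps, delay = 5 ms
BDP in bits = 10 * 10^6 * 5 / 1000
BDP in bits = 50000
BDP in bytes = 50000 / 8 = 6250

6250


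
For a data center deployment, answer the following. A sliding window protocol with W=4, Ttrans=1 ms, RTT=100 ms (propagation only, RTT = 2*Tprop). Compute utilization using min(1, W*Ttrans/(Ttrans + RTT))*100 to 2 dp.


Given: W = 4, Ttrans = 1 ms, RTT = 100 ms (= 2 * Tprop, Tprop = 50 ms)
Cycle time = Ttrans + RTT = 1 + 100 = 101 ms (first packet sent until its ACK returns)
W * Ttrans = 4 * 1 = 4 ms of sending per cycle
W * Ttrans / (Ttrans + RTT) = 4 / 101 = 0.039604
U = min(1, 0.039604) = 0.039604
U% = 3.96%

3.96


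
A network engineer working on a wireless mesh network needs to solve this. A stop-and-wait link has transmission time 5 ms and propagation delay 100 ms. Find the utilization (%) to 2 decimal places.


Given: Ttrans = 5 ms, Tprop = 100 ms
RTT = 2 * Tprop = 2 * 100 = 200 ms
U = Ttrans / (Ttrans + RTT)
U = 5 / (5 + 200)
U = 5 / 205 = 0.02439
U% = 2.44%

2.44


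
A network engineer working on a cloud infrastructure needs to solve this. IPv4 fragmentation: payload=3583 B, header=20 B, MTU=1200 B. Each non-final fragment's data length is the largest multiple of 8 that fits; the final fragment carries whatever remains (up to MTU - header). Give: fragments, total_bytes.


Max data per non-final fragment = floor((MTU - header)/8)*8 = floor((1200 - 20)/8)*8 = floor(1180/8)*8 = 1176 B
Final fragment needs no 8-byte alignment: it can carry up to MTU - header = 1180 B
Non-final fragments needed = ceil((payload - 1180) / 1176) = ceil(2403/1176) = ceil(2.0434) = 3
Number of fragments = 3 + 1 = 4
Fragment sizes (data): 3 * 1176 B + 55 B (last, 55 <= 1180 OK)
Total bytes sent = payload + n_frags * header = 3583 + 4*20 = 3583 + 80 = 3663 B

4, 3663


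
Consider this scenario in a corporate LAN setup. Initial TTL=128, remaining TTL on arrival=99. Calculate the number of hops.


Given: initial TTL = 128, received TTL = 99
Hops = initial TTL - received TTL
Hops = 128 - 99 = 29

29


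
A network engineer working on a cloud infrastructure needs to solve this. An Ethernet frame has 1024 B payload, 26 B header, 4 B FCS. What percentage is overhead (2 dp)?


Given: payload = 1024 B, header = 26 B, trailer = 4 B
Overhead bytes = header + trailer = 26 + 4 = 30
Total frame = payload + overhead = 1024 + 30 = 1054
Overhead % = 30 / 1054 * 100 = 2.8463% -> 2.85% (2 dp)

2.85


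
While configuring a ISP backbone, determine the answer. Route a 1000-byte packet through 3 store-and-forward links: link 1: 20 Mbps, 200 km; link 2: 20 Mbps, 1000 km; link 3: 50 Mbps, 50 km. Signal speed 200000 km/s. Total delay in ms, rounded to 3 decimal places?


Packet = 1000 bytes = 8000 bits. Store-and-forward: sum (t_trans + t_prop) per link.
Link 1: t_trans = 8000/(20*10^6) s = 0.4000 ms; t_prop = 200/200000 s = 1.0000 ms; subtotal = 1.4000 ms
Link 2: t_trans = 8000/(20*10^6) s = 0.4000 ms; t_prop = 1000/200000 s = 5.0000 ms; subtotal = 5.4000 ms
Link 3: t_trans = 8000/(50*10^6) s = 0.1600 ms; t_prop = 50/200000 s = 0.2500 ms; subtotal = 0.4100 ms
End-to-end = 1.4000 + 5.4000 + 0.4100 = 7.2100 ms -> 7.210 ms (3 dp)

7.210


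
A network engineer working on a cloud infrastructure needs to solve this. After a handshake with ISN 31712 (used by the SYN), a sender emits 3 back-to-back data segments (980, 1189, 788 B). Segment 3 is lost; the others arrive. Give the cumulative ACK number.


SYN uses sequence number 31712; first data byte = ISN + 1 = 31713.
Segment 1: SEQ = 31713, len = 980 B, covers [31713, 32692]
Segment 2: SEQ = 32693, len = 1189 B, covers [32693, 33881]
Segment 3: SEQ = 33882, len = 788 B, covers [33882, 34669] [LOST]
In-order data received: bytes [31713, 33881] (segments 1..2).
Segment 3 missing -> gap begins at byte 33882.
Cumulative ACK = next expected in-order byte = 31713 + 980 + 1189 = 33882

33882


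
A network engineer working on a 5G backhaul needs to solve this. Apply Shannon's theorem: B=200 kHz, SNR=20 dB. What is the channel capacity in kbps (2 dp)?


Given: B = 200 kHz, SNR = 20 dB
SNR linear = 10^(20/10) = 100
1 + SNR = 101
log2(101) = 6.6582114828
C = 200 * 1000 * 6.6582114828 = 1331642.2966 bps
C = 1331.642297 kbps -> 1331.64 kbps (2 dp)

1331.64


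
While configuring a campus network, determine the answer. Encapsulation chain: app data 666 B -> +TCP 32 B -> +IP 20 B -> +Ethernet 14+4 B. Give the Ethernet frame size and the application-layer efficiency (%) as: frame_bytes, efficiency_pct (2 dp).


TCP segment = 666 + 32 = 698 B
IP packet = 698 + 20 = 718 B
Ethernet frame = 718 + 14 + 4 = 736 B
Efficiency = app / frame = 666 / 736 = 0.904891 = 90.4891% -> 90.49% (2 dp)

736, 90.49


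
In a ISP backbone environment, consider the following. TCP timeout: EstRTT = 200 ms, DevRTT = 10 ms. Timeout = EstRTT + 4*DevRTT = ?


Given: EstRTT = 200 ms, DevRTT = 10 ms
Timeout = EstRTT + 4 * DevRTT
4 * DevRTT = 4 * 10 = 40
Timeout = 200 + 40 = 240 ms

240


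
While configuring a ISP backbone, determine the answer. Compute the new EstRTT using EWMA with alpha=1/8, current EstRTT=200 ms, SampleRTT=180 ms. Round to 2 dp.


Given: EstRTT = 200 ms, SampleRTT = 180 ms, alpha = 1/8
New EstRTT = (1 - alpha) * EstRTT + alpha * SampleRTT
(7/8) * 200 = 175
(1/8) * 180 = 22.5
New EstRTT = 175 + 22.5 = 197.5 ms -> 197.50 ms (2 dp)

197.50


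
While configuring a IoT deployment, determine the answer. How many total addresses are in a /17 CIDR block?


Given: CIDR prefix /17
Host bits = 32 - 17 = 15
Total addresses = 2^15 = 32768

32768


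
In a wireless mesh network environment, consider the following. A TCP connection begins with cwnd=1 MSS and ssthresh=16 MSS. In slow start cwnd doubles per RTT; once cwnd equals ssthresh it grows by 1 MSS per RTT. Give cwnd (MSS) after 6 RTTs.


RTT 0: cwnd = 1 MSS (initial)
RTT 1: cwnd = 2 MSS (slow start, doubled)
RTT 2: cwnd = 4 MSS (slow start, doubled)
RTT 3: cwnd = 8 MSS (slow start, doubled)
RTT 4: cwnd = 16 MSS (slow start, doubled)
RTT 5: cwnd = 17 MSS (congestion avoidance, +1)
RTT 6: cwnd = 18 MSS (congestion avoidance, +1)

18


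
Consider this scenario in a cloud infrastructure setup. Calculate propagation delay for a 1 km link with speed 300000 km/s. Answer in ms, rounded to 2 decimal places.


Given: distance = 1 km, speed = 300000 km/s
Delay = distance / speed = 1 / 300000 seconds
Delay in ms = 1 * 1000 / 300000
Delay = 0.0033 ms
Rounded to 2 dp = 0.00 ms

0.00


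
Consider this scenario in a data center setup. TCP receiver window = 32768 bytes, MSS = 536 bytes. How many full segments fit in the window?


Given: RWND = 32768 bytes, MSS = 536 bytes
Full segments = floor(RWND / MSS)
Full segments = floor(32768 / 536)
Full segments = floor(61.1343) = 61

61


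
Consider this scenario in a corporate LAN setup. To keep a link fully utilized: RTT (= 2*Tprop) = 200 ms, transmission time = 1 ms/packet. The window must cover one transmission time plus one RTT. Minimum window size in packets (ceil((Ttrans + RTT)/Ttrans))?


Given: Ttrans = 1 ms, RTT = 200 ms (= 2 * Tprop, Tprop = 100 ms)
Time until first ACK returns = Ttrans + RTT = 1 + 200 = 201 ms
Need W * Ttrans >= Ttrans + RTT  ->  W >= (Ttrans + RTT) / Ttrans
(Ttrans + RTT) / Ttrans = 201 / 1 = 201
W_min = ceil(201) = 201

201


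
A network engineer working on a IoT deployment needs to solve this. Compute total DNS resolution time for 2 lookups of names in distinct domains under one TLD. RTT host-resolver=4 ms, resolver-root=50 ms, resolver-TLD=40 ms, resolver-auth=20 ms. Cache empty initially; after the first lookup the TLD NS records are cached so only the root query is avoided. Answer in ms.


Lookup 1 (cold cache): local + root + TLD + auth = 4 + 50 + 40 + 20 = 114 ms
Lookups 2..2 (TLD NS cached -> skip root; new domain -> still ask TLD and auth): local + TLD + auth = 4 + 40 + 20 = 64 ms each
Remaining 1 lookups: 1 * 64 = 64 ms
Total = 114 + 64 = 178 ms

178


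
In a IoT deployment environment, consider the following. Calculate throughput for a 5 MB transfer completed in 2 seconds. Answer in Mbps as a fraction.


Given: file = 5 MB, time = 2 s
File in Mb = 5 * 8 = 40 Mb
Throughput = 40 / 2 Mbps
Throughput = 20 Mbps

20


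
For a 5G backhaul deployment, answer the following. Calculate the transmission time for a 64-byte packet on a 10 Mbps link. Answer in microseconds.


Given: packet = 64 bytes, bandwidth = 10 Mbps
Packet in bits = 64 * 8 = 512 bits
Bandwidth = 10 * 10^6 = 10000000 bps
Time = 512 / 10000000 seconds
Time in us = 512 * 10^6 / 10000000 = 51.2

51.2


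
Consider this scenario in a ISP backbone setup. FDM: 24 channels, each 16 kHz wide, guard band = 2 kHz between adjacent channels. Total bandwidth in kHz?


Given: 24 channels, 16 kHz each, guard = 2 kHz
Channel bandwidth = 24 * 16 = 384 kHz
Guard bands = 23 gaps * 2 kHz = 46 kHz
Total = 384 + 46 = 430 kHz

430


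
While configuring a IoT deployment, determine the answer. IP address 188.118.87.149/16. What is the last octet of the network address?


Given: IP = 188.118.87.149, prefix = /16
Subnet mask = 255.255.0.0
Last octet of IP: 149
Last octet of mask: 0
Network last octet = 149 AND 0 = 0

0


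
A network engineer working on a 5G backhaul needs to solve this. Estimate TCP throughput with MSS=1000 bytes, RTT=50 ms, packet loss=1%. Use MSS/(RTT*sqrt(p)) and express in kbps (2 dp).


Given: MSS = 1000 bytes, RTT = 50 ms, loss = 1%
RTT in seconds = 50 / 1000 = 0.05
Loss rate = 1% = 0.01
sqrt(loss) = sqrt(0.01) = 0.1
Throughput (bytes/s) = 1000 / (0.05 * 0.1) = 200000.0000
Throughput (kbps) = 200000.0000 * 8 / 1000 = 1600.000000 -> 1600.00 kbps (2 dp)

1600.00


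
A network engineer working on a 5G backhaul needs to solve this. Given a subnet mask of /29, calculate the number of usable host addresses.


Given: subnet mask /29
Host bits = 32 - 29 = 3
Total addresses = 2^3 = 8
Usable hosts = 8 - 2 (network + broadcast) = 6

6


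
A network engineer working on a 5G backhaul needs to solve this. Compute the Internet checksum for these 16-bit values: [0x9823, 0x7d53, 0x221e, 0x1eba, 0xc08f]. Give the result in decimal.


Given words: [0x9823, 0x7d53, 0x221e, 0x1eba, 0xc08f]
Step 1: Sum all words
Raw sum = 38947 + 32083 + 8734 + 7866 + 49295 = 136925
Step 2: Fold carry: (5853 + 2) = 5855
One's complement = ~5855 & 0xFFFF = 59680

59680


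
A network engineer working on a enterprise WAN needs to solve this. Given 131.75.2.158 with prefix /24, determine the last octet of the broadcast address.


Given: IP = 131.75.2.158, prefix = /24
Host bits = 32 - 24 = 8
Network last octet = 158 AND mask = 0
Host part size = 2^8 - 1 = 255
Broadcast last octet = 0 OR 255 = 255

255


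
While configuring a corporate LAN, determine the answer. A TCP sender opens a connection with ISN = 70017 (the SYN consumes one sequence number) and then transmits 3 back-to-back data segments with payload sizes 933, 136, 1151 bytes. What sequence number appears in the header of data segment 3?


The SYN occupies sequence number ISN = 70017, so the first data byte is ISN + 1 = 70018.
SEQ of data segment i = (ISN + 1) + sum of payload sizes of segments 1..i-1.
Segment 1: SEQ = 70018, payload = 933 bytes
Segment 2: SEQ = 70951, payload = 136 bytes
Segment 3: SEQ = 71087, payload = 1151 bytes
SEQ of segment 3 = 70018 + 933 + 136 = 71087

71087


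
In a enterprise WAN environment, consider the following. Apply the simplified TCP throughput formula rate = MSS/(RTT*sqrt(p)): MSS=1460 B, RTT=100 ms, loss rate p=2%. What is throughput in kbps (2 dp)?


Given: MSS = 1460 bytes, RTT = 100 ms, loss = 2%
RTT in seconds = 100 / 1000 = 0.1
Loss rate = 2% = 0.02
sqrt(loss) = sqrt(0.02) = 0.141421356237
Throughput (bytes/s) = 1460 / (0.1 * 0.141421356237) = 103237.5901
Throughput (kbps) = 103237.5901 * 8 / 1000 = 825.900720 -> 825.90 kbps (2 dp)

825.90


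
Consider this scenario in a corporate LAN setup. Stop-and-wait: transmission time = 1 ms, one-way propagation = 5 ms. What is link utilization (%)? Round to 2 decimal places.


Given: Ttrans = 1 ms, Tprop = 5 ms
RTT = 2 * Tprop = 2 * 5 = 10 ms
U = Ttrans / (Ttrans + RTT)
U = 1 / (1 + 10)
U = 1 / 11 = 0.090909
U% = 9.09%

9.09


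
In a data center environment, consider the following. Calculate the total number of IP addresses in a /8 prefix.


Given: CIDR prefix /8
Host bits = 32 - 8 = 24
Total addresses = 2^24 = 16777216

16777216


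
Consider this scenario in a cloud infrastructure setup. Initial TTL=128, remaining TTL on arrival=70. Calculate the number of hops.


Given: initial TTL = 128, received TTL = 70
Hops = initial TTL - received TTL
Hops = 128 - 70 = 58

58


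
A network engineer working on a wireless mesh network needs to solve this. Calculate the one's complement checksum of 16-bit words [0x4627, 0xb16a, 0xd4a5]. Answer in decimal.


Given words: [0x4627, 0xb16a, 0xd4a5]
Step 1: Sum all words
Raw sum = 17959 + 45418 + 54437 = 117814
Step 2: Fold carry: (52278 + 1) = 52279
One's complement = ~52279 & 0xFFFF = 13256

13256


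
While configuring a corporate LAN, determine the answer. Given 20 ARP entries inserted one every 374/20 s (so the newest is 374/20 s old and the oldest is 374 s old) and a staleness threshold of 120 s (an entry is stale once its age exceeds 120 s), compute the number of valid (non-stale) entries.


Ages are k * 374/20 s for k = 1..20 (spacing = 18.7000 s).
Entry k is valid iff k * 374/20 <= 120 iff k <= 20 * 120 / 374 = 6.4171
n_valid = floor(6.4171) = 6
(n_stale = 20 - 6 = 14)

6


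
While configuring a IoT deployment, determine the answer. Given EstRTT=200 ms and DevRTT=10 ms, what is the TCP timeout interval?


Given: EstRTT = 200 ms, DevRTT = 10 ms
Timeout = EstRTT + 4 * DevRTT
4 * DevRTT = 4 * 10 = 40
Timeout = 200 + 40 = 240 ms

240


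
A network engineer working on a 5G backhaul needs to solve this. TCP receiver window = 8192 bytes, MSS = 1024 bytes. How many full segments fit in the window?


Given: RWND = 8192 bytes, MSS = 1024 bytes
Full segments = floor(RWND / MSS)
Full segments = floor(8192 / 1024)
Full segments = floor(8.0) = 8

8


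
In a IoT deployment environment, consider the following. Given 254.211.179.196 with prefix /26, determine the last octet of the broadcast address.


Given: IP = 254.211.179.196, prefix = /26
Host bits = 32 - 26 = 6
Network last octet = 196 AND mask = 192
Host part size = 2^6 - 1 = 63
Broadcast last octet = 192 OR 63 = 255

255


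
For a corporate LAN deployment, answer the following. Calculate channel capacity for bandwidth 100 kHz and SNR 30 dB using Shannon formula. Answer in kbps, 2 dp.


Given: B = 100 kHz, SNR = 30 dB
SNR linear = 10^(30/10) = 1000
1 + SNR = 1001
log2(1001) = 9.9672262588
C = 100 * 1000 * 9.9672262588 = 996722.6259 bps
C = 996.722626 kbps -> 996.72 kbps (2 dp)

996.72


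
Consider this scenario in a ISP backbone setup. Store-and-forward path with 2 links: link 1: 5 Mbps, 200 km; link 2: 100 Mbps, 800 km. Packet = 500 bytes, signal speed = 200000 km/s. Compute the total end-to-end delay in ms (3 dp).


Packet = 500 bytes = 4000 bits. Store-and-forward: sum (t_trans + t_prop) per link.
Link 1: t_trans = 4000/(5*10^6) s = 0.8000 ms; t_prop = 200/200000 s = 1.0000 ms; subtotal = 1.8000 ms
Link 2: t_trans = 4000/(100*10^6) s = 0.0400 ms; t_prop = 800/200000 s = 4.0000 ms; subtotal = 4.0400 ms
End-to-end = 1.8000 + 4.0400 = 5.8400 ms -> 5.840 ms (3 dp)

5.840


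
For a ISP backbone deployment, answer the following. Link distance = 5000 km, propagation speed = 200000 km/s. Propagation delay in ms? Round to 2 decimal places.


Given: distance = 5000 km, speed = 200000 km/s
Delay = distance / speed = 5000 / 200000 seconds
Delay in ms = 5000 * 1000 / 200000
Delay = 25.0000 ms
Rounded to 2 dp = 25.00 ms

25.00


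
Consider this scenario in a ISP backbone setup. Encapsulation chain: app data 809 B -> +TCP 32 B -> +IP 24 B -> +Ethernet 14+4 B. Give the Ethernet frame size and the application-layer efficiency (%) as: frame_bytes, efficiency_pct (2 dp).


TCP segment = 809 + 32 = 841 B
IP packet = 841 + 24 = 865 B
Ethernet frame = 865 + 14 + 4 = 883 B
Efficiency = app / frame = 809 / 883 = 0.916195 = 91.6195% -> 91.62% (2 dp)

883, 91.62


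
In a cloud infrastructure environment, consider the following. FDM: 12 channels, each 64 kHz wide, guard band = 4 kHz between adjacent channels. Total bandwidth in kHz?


Given: 12 channels, 64 kHz each, guard = 4 kHz
Channel bandwidth = 12 * 64 = 768 kHz
Guard bands = 11 gaps * 4 kHz = 44 kHz
Total = 768 + 44 = 812 kHz

812


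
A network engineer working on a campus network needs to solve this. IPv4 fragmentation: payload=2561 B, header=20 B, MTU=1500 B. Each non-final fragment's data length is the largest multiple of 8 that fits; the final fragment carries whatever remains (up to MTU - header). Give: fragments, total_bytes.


Max data per non-final fragment = floor((MTU - header)/8)*8 = floor((1500 - 20)/8)*8 = floor(1480/8)*8 = 1480 B
Final fragment needs no 8-byte alignment: it can carry up to MTU - header = 1480 B
Non-final fragments needed = ceil((payload - 1480) / 1480) = ceil(1081/1480) = ceil(0.7304) = 1
Number of fragments = 1 + 1 = 2
Fragment sizes (data): 1 * 1480 B + 1081 B (last, 1081 <= 1480 OK)
Total bytes sent = payload + n_frags * header = 2561 + 2*20 = 2561 + 40 = 2601 B

2, 2601


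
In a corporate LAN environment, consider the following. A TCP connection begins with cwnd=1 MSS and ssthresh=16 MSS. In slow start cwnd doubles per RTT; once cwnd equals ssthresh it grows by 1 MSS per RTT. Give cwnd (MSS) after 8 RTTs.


RTT 0: cwnd = 1 MSS (initial)
RTT 1: cwnd = 2 MSS (slow start, doubled)
RTT 2: cwnd = 4 MSS (slow start, doubled)
RTT 3: cwnd = 8 MSS (slow start, doubled)
RTT 4: cwnd = 16 MSS (slow start, doubled)
RTT 5: cwnd = 17 MSS (congestion avoidance, +1)
RTT 6: cwnd = 18 MSS (congestion avoidance, +1)
RTT 7: cwnd = 19 MSS (congestion avoidance, +1)
RTT 8: cwnd = 20 MSS (congestion avoidance, +1)

20


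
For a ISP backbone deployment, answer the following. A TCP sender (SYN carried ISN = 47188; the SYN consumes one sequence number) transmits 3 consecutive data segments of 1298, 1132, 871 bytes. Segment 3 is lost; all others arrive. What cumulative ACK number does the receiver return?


SYN uses sequence number 47188; first data byte = ISN + 1 = 47189.
Segment 1: SEQ = 47189, len = 1298 B, covers [47189, 48486]
Segment 2: SEQ = 48487, len = 1132 B, covers [48487, 49618]
Segment 3: SEQ = 49619, len = 871 B, covers [49619, 50489] [LOST]
In-order data received: bytes [47189, 49618] (segments 1..2).
Segment 3 missing -> gap begins at byte 49619.
Cumulative ACK = next expected in-order byte = 47189 + 1298 + 1132 = 49619

49619


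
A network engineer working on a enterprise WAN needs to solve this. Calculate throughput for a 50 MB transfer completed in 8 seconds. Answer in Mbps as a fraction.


Given: file = 50 MB, time = 8 s
File in Mb = 50 * 8 = 400 Mb
Throughput = 400 / 8 Mbps
Throughput = 50 Mbps

50


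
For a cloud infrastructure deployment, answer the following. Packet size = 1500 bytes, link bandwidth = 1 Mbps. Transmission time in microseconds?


Given: packet = 1500 bytes, bandwidth = 1 Mbps
Packet in bits = 1500 * 8 = 12000 bits
Bandwidth = 1 * 10^6 = 1000000 bps
Time = 12000 / 1000000 seconds
Time in us = 12000 * 10^6 / 1000000 = 12000

12000


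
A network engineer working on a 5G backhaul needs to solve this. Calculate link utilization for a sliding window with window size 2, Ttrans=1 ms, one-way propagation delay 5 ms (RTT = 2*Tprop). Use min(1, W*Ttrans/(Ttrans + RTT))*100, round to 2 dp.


Given: W = 2, Ttrans = 1 ms, RTT = 10 ms (= 2 * Tprop, Tprop = 5 ms)
Cycle time = Ttrans + RTT = 1 + 10 = 11 ms (first packet sent until its ACK returns)
W * Ttrans = 2 * 1 = 2 ms of sending per cycle
W * Ttrans / (Ttrans + RTT) = 2 / 11 = 0.181818
U = min(1, 0.181818) = 0.181818
U% = 18.18%

18.18


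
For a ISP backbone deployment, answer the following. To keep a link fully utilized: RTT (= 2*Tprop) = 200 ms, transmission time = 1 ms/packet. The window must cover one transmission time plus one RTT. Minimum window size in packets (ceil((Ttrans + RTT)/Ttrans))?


Given: Ttrans = 1 ms, RTT = 200 ms (= 2 * Tprop, Tprop = 100 ms)
Time until first ACK returns = Ttrans + RTT = 1 + 200 = 201 ms
Need W * Ttrans >= Ttrans + RTT  ->  W >= (Ttrans + RTT) / Ttrans
(Ttrans + RTT) / Ttrans = 201 / 1 = 201
W_min = ceil(201) = 201

201


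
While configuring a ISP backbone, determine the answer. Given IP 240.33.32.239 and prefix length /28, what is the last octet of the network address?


Given: IP = 240.33.32.239, prefix = /28
Subnet mask = 255.255.255.240
Last octet of IP: 239
Last octet of mask: 240
Network last octet = 239 AND 240 = 224

224


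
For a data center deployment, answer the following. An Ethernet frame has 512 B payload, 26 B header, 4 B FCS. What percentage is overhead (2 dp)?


Given: payload = 512 B, header = 26 B, trailer = 4 B
Overhead bytes = header + trailer = 26 + 4 = 30
Total frame = payload + overhead = 512 + 30 = 542
Overhead % = 30 / 542 * 100 = 5.5351% -> 5.54% (2 dp)

5.54


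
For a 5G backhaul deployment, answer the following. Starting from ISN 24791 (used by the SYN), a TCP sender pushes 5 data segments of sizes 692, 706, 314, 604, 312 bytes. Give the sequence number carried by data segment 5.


The SYN occupies sequence number ISN = 24791, so the first data byte is ISN + 1 = 24792.
SEQ of data segment i = (ISN + 1) + sum of payload sizes of segments 1..i-1.
Segment 1: SEQ = 24792, payload = 692 bytes
Segment 2: SEQ = 25484, payload = 706 bytes
Segment 3: SEQ = 26190, payload = 314 bytes
Segment 4: SEQ = 26504, payload = 604 bytes
Segment 5: SEQ = 27108, payload = 312 bytes
SEQ of segment 5 = 24792 + 692 + 706 + 314 + 604 = 27108

27108


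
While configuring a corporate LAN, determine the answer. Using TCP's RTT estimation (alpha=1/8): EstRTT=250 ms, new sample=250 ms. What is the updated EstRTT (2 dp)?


Given: EstRTT = 250 ms, SampleRTT = 250 ms, alpha = 1/8
New EstRTT = (1 - alpha) * EstRTT + alpha * SampleRTT
(7/8) * 250 = 218.75
(1/8) * 250 = 31.25
New EstRTT = 218.75 + 31.25 = 250 ms -> 250.00 ms (2 dp)

250.00


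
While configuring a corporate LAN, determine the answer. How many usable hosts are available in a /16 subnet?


Given: subnet mask /16
Host bits = 32 - 16 = 16
Total addresses = 2^16 = 65536
Usable hosts = 65536 - 2 (network + broadcast) = 65534

65534


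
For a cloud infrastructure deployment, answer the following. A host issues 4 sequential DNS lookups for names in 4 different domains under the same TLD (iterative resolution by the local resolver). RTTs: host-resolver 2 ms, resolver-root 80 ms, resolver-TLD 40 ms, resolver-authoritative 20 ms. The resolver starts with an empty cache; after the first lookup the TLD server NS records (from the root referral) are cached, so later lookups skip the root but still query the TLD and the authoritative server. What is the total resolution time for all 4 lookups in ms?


Lookup 1 (cold cache): local + root + TLD + auth = 2 + 80 + 40 + 20 = 142 ms
Lookups 2..4 (TLD NS cached -> skip root; new domain -> still ask TLD and auth): local + TLD + auth = 2 + 40 + 20 = 62 ms each
Remaining 3 lookups: 3 * 62 = 186 ms
Total = 142 + 186 = 328 ms

328


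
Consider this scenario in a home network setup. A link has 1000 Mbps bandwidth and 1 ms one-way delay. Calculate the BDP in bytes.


Given: bandwidth = 1000 Mbps, delay = 1 ms
BDP in bits = 1000 * 10^6 * 1 / 1000
BDP in bits = 1000000
BDP in bytes = 1000000 / 8 = 125000

125000


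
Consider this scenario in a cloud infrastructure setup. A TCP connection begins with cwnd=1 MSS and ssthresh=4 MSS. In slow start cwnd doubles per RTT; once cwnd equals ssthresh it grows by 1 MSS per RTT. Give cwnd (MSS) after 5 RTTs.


RTT 0: cwnd = 1 MSS (initial)
RTT 1: cwnd = 2 MSS (slow start, doubled)
RTT 2: cwnd = 4 MSS (slow start, doubled)
RTT 3: cwnd = 5 MSS (congestion avoidance, +1)
RTT 4: cwnd = 6 MSS (congestion avoidance, +1)
RTT 5: cwnd = 7 MSS (congestion avoidance, +1)

7


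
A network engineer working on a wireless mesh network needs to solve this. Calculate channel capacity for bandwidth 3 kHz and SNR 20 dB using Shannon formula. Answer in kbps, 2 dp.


Given: B = 3 kHz, SNR = 20 dB
SNR linear = 10^(20/10) = 100
1 + SNR = 101
log2(101) = 6.6582114828
C = 3 * 1000 * 6.6582114828 = 19974.6344 bps
C = 19.974634 kbps -> 19.97 kbps (2 dp)

19.97


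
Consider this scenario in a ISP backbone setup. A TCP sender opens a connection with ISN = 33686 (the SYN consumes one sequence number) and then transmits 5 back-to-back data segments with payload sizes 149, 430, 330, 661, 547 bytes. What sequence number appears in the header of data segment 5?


The SYN occupies sequence number ISN = 33686, so the first data byte is ISN + 1 = 33687.
SEQ of data segment i = (ISN + 1) + sum of payload sizes of segments 1..i-1.
Segment 1: SEQ = 33687, payload = 149 bytes
Segment 2: SEQ = 33836, payload = 430 bytes
Segment 3: SEQ = 34266, payload = 330 bytes
Segment 4: SEQ = 34596, payload = 661 bytes
Segment 5: SEQ = 35257, payload = 547 bytes
SEQ of segment 5 = 33687 + 149 + 430 + 330 + 661 = 35257

35257


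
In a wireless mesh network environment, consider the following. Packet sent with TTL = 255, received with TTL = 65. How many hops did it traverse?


Given: initial TTL = 255, received TTL = 65
Hops = initial TTL - received TTL
Hops = 255 - 65 = 190

190


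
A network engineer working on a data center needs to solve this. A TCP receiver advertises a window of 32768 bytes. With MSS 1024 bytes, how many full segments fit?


Given: RWND = 32768 bytes, MSS = 1024 bytes
Full segments = floor(RWND / MSS)
Full segments = floor(32768 / 1024)
Full segments = floor(32.0) = 32

32


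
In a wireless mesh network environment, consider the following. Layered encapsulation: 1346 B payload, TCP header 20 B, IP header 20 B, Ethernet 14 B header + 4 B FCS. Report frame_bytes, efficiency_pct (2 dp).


TCP segment = 1346 + 20 = 1366 B
IP packet = 1366 + 20 = 1386 B
Ethernet frame = 1386 + 14 + 4 = 1404 B
Efficiency = app / frame = 1346 / 1404 = 0.958689 = 95.8689% -> 95.87% (2 dp)

1404, 95.87


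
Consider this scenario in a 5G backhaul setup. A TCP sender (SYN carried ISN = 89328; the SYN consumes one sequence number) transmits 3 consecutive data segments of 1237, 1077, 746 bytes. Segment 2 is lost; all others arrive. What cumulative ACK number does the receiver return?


SYN uses sequence number 89328; first data byte = ISN + 1 = 89329.
Segment 1: SEQ = 89329, len = 1237 B, covers [89329, 90565]
Segment 2: SEQ = 90566, len = 1077 B, covers [90566, 91642] [LOST]
Segment 3: SEQ = 91643, len = 746 B, covers [91643, 92388]
In-order data received: bytes [89329, 90565] (segments 1..1).
Segment 2 missing -> gap begins at byte 90566; later segments buffered out of order.
Cumulative ACK = next expected in-order byte = 89329 + 1237 = 90566

90566


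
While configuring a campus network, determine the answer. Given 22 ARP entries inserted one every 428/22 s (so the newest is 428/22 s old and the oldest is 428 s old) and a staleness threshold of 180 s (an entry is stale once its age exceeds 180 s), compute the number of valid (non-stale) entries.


Ages are k * 428/22 s for k = 1..22 (spacing = 19.4545 s).
Entry k is valid iff k * 428/22 <= 180 iff k <= 22 * 180 / 428 = 9.2523
n_valid = floor(9.2523) = 9
(n_stale = 22 - 9 = 13)

9


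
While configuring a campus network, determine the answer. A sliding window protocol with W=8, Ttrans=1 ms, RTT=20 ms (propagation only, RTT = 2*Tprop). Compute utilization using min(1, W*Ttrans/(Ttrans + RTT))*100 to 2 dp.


Given: W = 8, Ttrans = 1 ms, RTT = 20 ms (= 2 * Tprop, Tprop = 10 ms)
Cycle time = Ttrans + RTT = 1 + 20 = 21 ms (first packet sent until its ACK returns)
W * Ttrans = 8 * 1 = 8 ms of sending per cycle
W * Ttrans / (Ttrans + RTT) = 8 / 21 = 0.380952
U = min(1, 0.380952) = 0.380952
U% = 38.10%

38.10


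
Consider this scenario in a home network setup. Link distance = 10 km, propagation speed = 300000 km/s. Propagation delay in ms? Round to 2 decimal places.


Given: distance = 10 km, speed = 300000 km/s
Delay = distance / speed = 10 / 300000 seconds
Delay in ms = 10 * 1000 / 300000
Delay = 0.0333 ms
Rounded to 2 dp = 0.03 ms

0.03


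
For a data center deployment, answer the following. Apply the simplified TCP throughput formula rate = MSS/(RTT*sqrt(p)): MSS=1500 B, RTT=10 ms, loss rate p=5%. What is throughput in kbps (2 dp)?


Given: MSS = 1500 bytes, RTT = 10 ms, loss = 5%
RTT in seconds = 10 / 1000 = 0.01
Loss rate = 5% = 0.05
sqrt(loss) = sqrt(0.05) = 0.223606797750
Throughput (bytes/s) = 1500 / (0.01 * 0.223606797750) = 670820.3932
Throughput (kbps) = 670820.3932 * 8 / 1000 = 5366.563146 -> 5366.56 kbps (2 dp)

5366.56


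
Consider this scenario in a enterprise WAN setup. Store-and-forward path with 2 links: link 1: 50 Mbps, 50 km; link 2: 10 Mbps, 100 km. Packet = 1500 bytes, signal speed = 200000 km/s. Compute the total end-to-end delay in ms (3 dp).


Packet = 1500 bytes = 12000 bits. Store-and-forward: sum (t_trans + t_prop) per link.
Link 1: t_trans = 12000/(50*10^6) s = 0.2400 ms; t_prop = 50/200000 s = 0.2500 ms; subtotal = 0.4900 ms
Link 2: t_trans = 12000/(10*10^6) s = 1.2000 ms; t_prop = 100/200000 s = 0.5000 ms; subtotal = 1.7000 ms
End-to-end = 0.4900 + 1.7000 = 2.1900 ms -> 2.190 ms (3 dp)

2.190


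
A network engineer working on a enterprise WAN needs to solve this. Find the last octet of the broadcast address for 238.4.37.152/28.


Given: IP = 238.4.37.152, prefix = /28
Host bits = 32 - 28 = 4
Network last octet = 152 AND mask = 144
Host part size = 2^4 - 1 = 15
Broadcast last octet = 144 OR 15 = 159

159


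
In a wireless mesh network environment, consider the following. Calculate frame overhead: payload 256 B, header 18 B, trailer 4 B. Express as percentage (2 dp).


Given: payload = 256 B, header = 18 B, trailer = 4 B
Overhead bytes = header + trailer = 18 + 4 = 22
Total frame = payload + overhead = 256 + 22 = 278
Overhead % = 22 / 278 * 100 = 7.9137% -> 7.91% (2 dp)

7.91
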